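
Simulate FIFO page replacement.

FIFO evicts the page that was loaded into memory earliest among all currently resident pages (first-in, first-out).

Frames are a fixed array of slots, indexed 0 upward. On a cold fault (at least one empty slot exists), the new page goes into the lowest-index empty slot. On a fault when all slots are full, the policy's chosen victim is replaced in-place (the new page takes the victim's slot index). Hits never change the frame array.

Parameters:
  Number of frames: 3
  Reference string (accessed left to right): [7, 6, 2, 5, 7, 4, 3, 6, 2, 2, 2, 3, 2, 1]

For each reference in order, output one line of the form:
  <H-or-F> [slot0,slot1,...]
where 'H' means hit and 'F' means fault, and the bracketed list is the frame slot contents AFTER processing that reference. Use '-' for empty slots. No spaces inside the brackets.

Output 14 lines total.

F [7,-,-]
F [7,6,-]
F [7,6,2]
F [5,6,2]
F [5,7,2]
F [5,7,4]
F [3,7,4]
F [3,6,4]
F [3,6,2]
H [3,6,2]
H [3,6,2]
H [3,6,2]
H [3,6,2]
F [1,6,2]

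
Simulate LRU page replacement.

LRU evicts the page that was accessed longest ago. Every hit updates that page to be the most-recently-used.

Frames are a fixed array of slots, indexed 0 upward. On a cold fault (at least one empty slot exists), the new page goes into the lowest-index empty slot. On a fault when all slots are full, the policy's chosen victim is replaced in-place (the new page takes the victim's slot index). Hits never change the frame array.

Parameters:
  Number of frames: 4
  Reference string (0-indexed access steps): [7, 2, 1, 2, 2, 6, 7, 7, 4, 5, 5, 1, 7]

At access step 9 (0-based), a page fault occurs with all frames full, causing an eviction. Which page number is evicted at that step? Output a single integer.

Step 0: ref 7 -> FAULT, frames=[7,-,-,-]
Step 1: ref 2 -> FAULT, frames=[7,2,-,-]
Step 2: ref 1 -> FAULT, frames=[7,2,1,-]
Step 3: ref 2 -> HIT, frames=[7,2,1,-]
Step 4: ref 2 -> HIT, frames=[7,2,1,-]
Step 5: ref 6 -> FAULT, frames=[7,2,1,6]
Step 6: ref 7 -> HIT, frames=[7,2,1,6]
Step 7: ref 7 -> HIT, frames=[7,2,1,6]
Step 8: ref 4 -> FAULT, evict 1, frames=[7,2,4,6]
Step 9: ref 5 -> FAULT, evict 2, frames=[7,5,4,6]
At step 9: evicted page 2

Answer: 2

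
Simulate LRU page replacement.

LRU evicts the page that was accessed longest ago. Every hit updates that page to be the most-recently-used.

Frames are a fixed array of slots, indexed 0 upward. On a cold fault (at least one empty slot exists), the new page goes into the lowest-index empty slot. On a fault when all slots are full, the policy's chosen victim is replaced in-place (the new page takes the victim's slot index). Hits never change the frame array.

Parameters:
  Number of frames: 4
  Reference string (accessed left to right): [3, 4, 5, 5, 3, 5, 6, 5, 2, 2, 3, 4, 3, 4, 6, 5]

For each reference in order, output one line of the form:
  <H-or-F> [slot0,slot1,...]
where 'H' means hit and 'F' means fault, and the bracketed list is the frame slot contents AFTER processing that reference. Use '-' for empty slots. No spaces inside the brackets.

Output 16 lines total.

F [3,-,-,-]
F [3,4,-,-]
F [3,4,5,-]
H [3,4,5,-]
H [3,4,5,-]
H [3,4,5,-]
F [3,4,5,6]
H [3,4,5,6]
F [3,2,5,6]
H [3,2,5,6]
H [3,2,5,6]
F [3,2,5,4]
H [3,2,5,4]
H [3,2,5,4]
F [3,2,6,4]
F [3,5,6,4]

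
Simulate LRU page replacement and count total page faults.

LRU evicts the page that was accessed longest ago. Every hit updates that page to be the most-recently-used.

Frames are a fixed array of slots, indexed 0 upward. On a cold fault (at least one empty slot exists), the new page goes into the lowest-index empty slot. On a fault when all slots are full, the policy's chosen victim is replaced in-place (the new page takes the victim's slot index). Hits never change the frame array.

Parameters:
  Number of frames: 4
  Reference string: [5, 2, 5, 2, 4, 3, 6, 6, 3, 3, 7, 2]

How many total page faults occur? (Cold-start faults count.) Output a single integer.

Answer: 7

Derivation:
Step 0: ref 5 → FAULT, frames=[5,-,-,-]
Step 1: ref 2 → FAULT, frames=[5,2,-,-]
Step 2: ref 5 → HIT, frames=[5,2,-,-]
Step 3: ref 2 → HIT, frames=[5,2,-,-]
Step 4: ref 4 → FAULT, frames=[5,2,4,-]
Step 5: ref 3 → FAULT, frames=[5,2,4,3]
Step 6: ref 6 → FAULT (evict 5), frames=[6,2,4,3]
Step 7: ref 6 → HIT, frames=[6,2,4,3]
Step 8: ref 3 → HIT, frames=[6,2,4,3]
Step 9: ref 3 → HIT, frames=[6,2,4,3]
Step 10: ref 7 → FAULT (evict 2), frames=[6,7,4,3]
Step 11: ref 2 → FAULT (evict 4), frames=[6,7,2,3]
Total faults: 7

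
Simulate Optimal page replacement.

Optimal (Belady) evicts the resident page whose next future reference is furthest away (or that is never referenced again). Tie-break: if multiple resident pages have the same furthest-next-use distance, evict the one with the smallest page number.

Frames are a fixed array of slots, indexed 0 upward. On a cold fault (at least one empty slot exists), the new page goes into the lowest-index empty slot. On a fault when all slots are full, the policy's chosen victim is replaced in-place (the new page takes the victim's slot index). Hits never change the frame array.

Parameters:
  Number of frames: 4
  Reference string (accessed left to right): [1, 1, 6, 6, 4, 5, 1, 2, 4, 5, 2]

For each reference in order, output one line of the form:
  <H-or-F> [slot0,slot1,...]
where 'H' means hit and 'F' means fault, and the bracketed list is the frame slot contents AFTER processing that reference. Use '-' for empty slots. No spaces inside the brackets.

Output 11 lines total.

F [1,-,-,-]
H [1,-,-,-]
F [1,6,-,-]
H [1,6,-,-]
F [1,6,4,-]
F [1,6,4,5]
H [1,6,4,5]
F [2,6,4,5]
H [2,6,4,5]
H [2,6,4,5]
H [2,6,4,5]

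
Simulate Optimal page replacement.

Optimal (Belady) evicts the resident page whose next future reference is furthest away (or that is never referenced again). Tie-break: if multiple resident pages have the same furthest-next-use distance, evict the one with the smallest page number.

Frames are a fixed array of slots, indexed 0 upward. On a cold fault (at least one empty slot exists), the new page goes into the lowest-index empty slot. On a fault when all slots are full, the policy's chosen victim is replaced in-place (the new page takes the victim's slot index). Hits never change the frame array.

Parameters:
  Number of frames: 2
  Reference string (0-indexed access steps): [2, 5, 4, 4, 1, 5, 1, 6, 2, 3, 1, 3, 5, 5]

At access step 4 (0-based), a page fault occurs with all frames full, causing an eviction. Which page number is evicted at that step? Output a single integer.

Step 0: ref 2 -> FAULT, frames=[2,-]
Step 1: ref 5 -> FAULT, frames=[2,5]
Step 2: ref 4 -> FAULT, evict 2, frames=[4,5]
Step 3: ref 4 -> HIT, frames=[4,5]
Step 4: ref 1 -> FAULT, evict 4, frames=[1,5]
At step 4: evicted page 4

Answer: 4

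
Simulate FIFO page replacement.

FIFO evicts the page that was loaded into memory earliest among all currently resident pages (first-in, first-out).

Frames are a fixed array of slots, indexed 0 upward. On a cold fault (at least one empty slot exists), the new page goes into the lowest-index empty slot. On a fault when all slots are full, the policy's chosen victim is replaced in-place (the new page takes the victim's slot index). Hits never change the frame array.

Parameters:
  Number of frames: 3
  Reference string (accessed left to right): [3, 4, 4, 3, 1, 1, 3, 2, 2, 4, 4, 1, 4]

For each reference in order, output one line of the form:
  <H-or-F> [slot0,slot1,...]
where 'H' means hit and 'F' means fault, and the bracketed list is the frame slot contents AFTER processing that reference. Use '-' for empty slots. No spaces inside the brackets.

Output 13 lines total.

F [3,-,-]
F [3,4,-]
H [3,4,-]
H [3,4,-]
F [3,4,1]
H [3,4,1]
H [3,4,1]
F [2,4,1]
H [2,4,1]
H [2,4,1]
H [2,4,1]
H [2,4,1]
H [2,4,1]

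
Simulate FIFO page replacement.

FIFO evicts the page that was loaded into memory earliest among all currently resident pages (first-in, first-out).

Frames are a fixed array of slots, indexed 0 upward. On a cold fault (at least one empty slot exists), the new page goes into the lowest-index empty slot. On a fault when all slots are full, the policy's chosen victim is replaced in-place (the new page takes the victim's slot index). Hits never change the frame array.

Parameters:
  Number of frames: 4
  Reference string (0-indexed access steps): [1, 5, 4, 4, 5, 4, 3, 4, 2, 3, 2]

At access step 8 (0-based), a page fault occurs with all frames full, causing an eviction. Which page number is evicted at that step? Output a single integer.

Answer: 1

Derivation:
Step 0: ref 1 -> FAULT, frames=[1,-,-,-]
Step 1: ref 5 -> FAULT, frames=[1,5,-,-]
Step 2: ref 4 -> FAULT, frames=[1,5,4,-]
Step 3: ref 4 -> HIT, frames=[1,5,4,-]
Step 4: ref 5 -> HIT, frames=[1,5,4,-]
Step 5: ref 4 -> HIT, frames=[1,5,4,-]
Step 6: ref 3 -> FAULT, frames=[1,5,4,3]
Step 7: ref 4 -> HIT, frames=[1,5,4,3]
Step 8: ref 2 -> FAULT, evict 1, frames=[2,5,4,3]
At step 8: evicted page 1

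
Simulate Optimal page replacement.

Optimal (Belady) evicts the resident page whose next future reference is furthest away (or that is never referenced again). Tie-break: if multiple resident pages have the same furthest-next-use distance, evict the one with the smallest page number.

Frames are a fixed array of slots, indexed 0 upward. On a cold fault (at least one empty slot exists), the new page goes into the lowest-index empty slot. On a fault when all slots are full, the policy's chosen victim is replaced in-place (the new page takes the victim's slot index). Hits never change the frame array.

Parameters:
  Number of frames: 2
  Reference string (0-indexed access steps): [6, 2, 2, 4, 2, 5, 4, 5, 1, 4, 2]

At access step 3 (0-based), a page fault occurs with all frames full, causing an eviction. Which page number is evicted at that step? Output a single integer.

Step 0: ref 6 -> FAULT, frames=[6,-]
Step 1: ref 2 -> FAULT, frames=[6,2]
Step 2: ref 2 -> HIT, frames=[6,2]
Step 3: ref 4 -> FAULT, evict 6, frames=[4,2]
At step 3: evicted page 6

Answer: 6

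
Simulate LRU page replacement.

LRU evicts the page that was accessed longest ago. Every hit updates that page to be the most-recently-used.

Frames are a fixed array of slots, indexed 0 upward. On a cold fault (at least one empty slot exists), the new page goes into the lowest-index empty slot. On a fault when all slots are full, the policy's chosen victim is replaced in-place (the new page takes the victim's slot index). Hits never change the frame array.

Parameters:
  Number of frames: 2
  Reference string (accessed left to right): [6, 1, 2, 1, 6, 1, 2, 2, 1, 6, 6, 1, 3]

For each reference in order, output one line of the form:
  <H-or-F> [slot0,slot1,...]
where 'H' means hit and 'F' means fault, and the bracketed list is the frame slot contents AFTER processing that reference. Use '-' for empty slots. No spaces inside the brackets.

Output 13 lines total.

F [6,-]
F [6,1]
F [2,1]
H [2,1]
F [6,1]
H [6,1]
F [2,1]
H [2,1]
H [2,1]
F [6,1]
H [6,1]
H [6,1]
F [3,1]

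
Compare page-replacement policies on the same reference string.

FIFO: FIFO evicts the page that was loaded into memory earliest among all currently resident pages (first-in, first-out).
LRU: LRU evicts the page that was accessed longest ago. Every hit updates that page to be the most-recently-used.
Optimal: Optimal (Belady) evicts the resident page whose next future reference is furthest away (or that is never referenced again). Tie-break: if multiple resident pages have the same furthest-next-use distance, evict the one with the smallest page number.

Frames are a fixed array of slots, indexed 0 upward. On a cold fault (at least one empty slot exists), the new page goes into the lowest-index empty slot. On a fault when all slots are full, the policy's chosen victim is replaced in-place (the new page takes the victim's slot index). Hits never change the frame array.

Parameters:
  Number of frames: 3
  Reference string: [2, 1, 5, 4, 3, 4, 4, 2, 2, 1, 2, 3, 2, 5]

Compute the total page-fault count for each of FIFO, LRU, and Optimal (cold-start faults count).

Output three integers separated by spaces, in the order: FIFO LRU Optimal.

--- FIFO ---
  step 0: ref 2 -> FAULT, frames=[2,-,-] (faults so far: 1)
  step 1: ref 1 -> FAULT, frames=[2,1,-] (faults so far: 2)
  step 2: ref 5 -> FAULT, frames=[2,1,5] (faults so far: 3)
  step 3: ref 4 -> FAULT, evict 2, frames=[4,1,5] (faults so far: 4)
  step 4: ref 3 -> FAULT, evict 1, frames=[4,3,5] (faults so far: 5)
  step 5: ref 4 -> HIT, frames=[4,3,5] (faults so far: 5)
  step 6: ref 4 -> HIT, frames=[4,3,5] (faults so far: 5)
  step 7: ref 2 -> FAULT, evict 5, frames=[4,3,2] (faults so far: 6)
  step 8: ref 2 -> HIT, frames=[4,3,2] (faults so far: 6)
  step 9: ref 1 -> FAULT, evict 4, frames=[1,3,2] (faults so far: 7)
  step 10: ref 2 -> HIT, frames=[1,3,2] (faults so far: 7)
  step 11: ref 3 -> HIT, frames=[1,3,2] (faults so far: 7)
  step 12: ref 2 -> HIT, frames=[1,3,2] (faults so far: 7)
  step 13: ref 5 -> FAULT, evict 3, frames=[1,5,2] (faults so far: 8)
  FIFO total faults: 8
--- LRU ---
  step 0: ref 2 -> FAULT, frames=[2,-,-] (faults so far: 1)
  step 1: ref 1 -> FAULT, frames=[2,1,-] (faults so far: 2)
  step 2: ref 5 -> FAULT, frames=[2,1,5] (faults so far: 3)
  step 3: ref 4 -> FAULT, evict 2, frames=[4,1,5] (faults so far: 4)
  step 4: ref 3 -> FAULT, evict 1, frames=[4,3,5] (faults so far: 5)
  step 5: ref 4 -> HIT, frames=[4,3,5] (faults so far: 5)
  step 6: ref 4 -> HIT, frames=[4,3,5] (faults so far: 5)
  step 7: ref 2 -> FAULT, evict 5, frames=[4,3,2] (faults so far: 6)
  step 8: ref 2 -> HIT, frames=[4,3,2] (faults so far: 6)
  step 9: ref 1 -> FAULT, evict 3, frames=[4,1,2] (faults so far: 7)
  step 10: ref 2 -> HIT, frames=[4,1,2] (faults so far: 7)
  step 11: ref 3 -> FAULT, evict 4, frames=[3,1,2] (faults so far: 8)
  step 12: ref 2 -> HIT, frames=[3,1,2] (faults so far: 8)
  step 13: ref 5 -> FAULT, evict 1, frames=[3,5,2] (faults so far: 9)
  LRU total faults: 9
--- Optimal ---
  step 0: ref 2 -> FAULT, frames=[2,-,-] (faults so far: 1)
  step 1: ref 1 -> FAULT, frames=[2,1,-] (faults so far: 2)
  step 2: ref 5 -> FAULT, frames=[2,1,5] (faults so far: 3)
  step 3: ref 4 -> FAULT, evict 5, frames=[2,1,4] (faults so far: 4)
  step 4: ref 3 -> FAULT, evict 1, frames=[2,3,4] (faults so far: 5)
  step 5: ref 4 -> HIT, frames=[2,3,4] (faults so far: 5)
  step 6: ref 4 -> HIT, frames=[2,3,4] (faults so far: 5)
  step 7: ref 2 -> HIT, frames=[2,3,4] (faults so far: 5)
  step 8: ref 2 -> HIT, frames=[2,3,4] (faults so far: 5)
  step 9: ref 1 -> FAULT, evict 4, frames=[2,3,1] (faults so far: 6)
  step 10: ref 2 -> HIT, frames=[2,3,1] (faults so far: 6)
  step 11: ref 3 -> HIT, frames=[2,3,1] (faults so far: 6)
  step 12: ref 2 -> HIT, frames=[2,3,1] (faults so far: 6)
  step 13: ref 5 -> FAULT, evict 1, frames=[2,3,5] (faults so far: 7)
  Optimal total faults: 7

Answer: 8 9 7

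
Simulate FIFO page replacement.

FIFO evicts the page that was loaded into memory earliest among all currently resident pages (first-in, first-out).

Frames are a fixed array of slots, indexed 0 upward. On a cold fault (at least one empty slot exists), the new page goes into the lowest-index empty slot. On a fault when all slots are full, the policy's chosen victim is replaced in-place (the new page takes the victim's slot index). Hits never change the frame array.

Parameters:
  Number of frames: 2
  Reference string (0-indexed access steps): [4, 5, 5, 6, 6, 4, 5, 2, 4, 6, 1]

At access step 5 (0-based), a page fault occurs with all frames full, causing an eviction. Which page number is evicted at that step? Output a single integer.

Answer: 5

Derivation:
Step 0: ref 4 -> FAULT, frames=[4,-]
Step 1: ref 5 -> FAULT, frames=[4,5]
Step 2: ref 5 -> HIT, frames=[4,5]
Step 3: ref 6 -> FAULT, evict 4, frames=[6,5]
Step 4: ref 6 -> HIT, frames=[6,5]
Step 5: ref 4 -> FAULT, evict 5, frames=[6,4]
At step 5: evicted page 5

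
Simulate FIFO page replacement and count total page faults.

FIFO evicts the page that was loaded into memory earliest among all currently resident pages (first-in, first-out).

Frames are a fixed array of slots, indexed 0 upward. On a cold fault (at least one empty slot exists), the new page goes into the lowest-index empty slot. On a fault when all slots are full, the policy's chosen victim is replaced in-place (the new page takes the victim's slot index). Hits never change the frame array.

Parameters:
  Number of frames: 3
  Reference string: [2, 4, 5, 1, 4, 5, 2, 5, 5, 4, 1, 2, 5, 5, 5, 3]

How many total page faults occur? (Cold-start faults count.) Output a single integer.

Answer: 8

Derivation:
Step 0: ref 2 → FAULT, frames=[2,-,-]
Step 1: ref 4 → FAULT, frames=[2,4,-]
Step 2: ref 5 → FAULT, frames=[2,4,5]
Step 3: ref 1 → FAULT (evict 2), frames=[1,4,5]
Step 4: ref 4 → HIT, frames=[1,4,5]
Step 5: ref 5 → HIT, frames=[1,4,5]
Step 6: ref 2 → FAULT (evict 4), frames=[1,2,5]
Step 7: ref 5 → HIT, frames=[1,2,5]
Step 8: ref 5 → HIT, frames=[1,2,5]
Step 9: ref 4 → FAULT (evict 5), frames=[1,2,4]
Step 10: ref 1 → HIT, frames=[1,2,4]
Step 11: ref 2 → HIT, frames=[1,2,4]
Step 12: ref 5 → FAULT (evict 1), frames=[5,2,4]
Step 13: ref 5 → HIT, frames=[5,2,4]
Step 14: ref 5 → HIT, frames=[5,2,4]
Step 15: ref 3 → FAULT (evict 2), frames=[5,3,4]
Total faults: 8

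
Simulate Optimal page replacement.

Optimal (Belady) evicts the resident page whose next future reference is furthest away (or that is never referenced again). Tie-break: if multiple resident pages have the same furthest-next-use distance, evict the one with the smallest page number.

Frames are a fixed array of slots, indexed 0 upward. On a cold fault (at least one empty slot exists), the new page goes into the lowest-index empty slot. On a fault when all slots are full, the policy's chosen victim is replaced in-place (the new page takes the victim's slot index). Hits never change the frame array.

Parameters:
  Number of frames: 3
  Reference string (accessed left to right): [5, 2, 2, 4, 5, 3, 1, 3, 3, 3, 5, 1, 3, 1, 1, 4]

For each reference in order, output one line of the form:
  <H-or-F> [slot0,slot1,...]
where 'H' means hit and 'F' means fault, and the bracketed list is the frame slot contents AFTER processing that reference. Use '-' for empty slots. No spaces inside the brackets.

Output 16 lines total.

F [5,-,-]
F [5,2,-]
H [5,2,-]
F [5,2,4]
H [5,2,4]
F [5,3,4]
F [5,3,1]
H [5,3,1]
H [5,3,1]
H [5,3,1]
H [5,3,1]
H [5,3,1]
H [5,3,1]
H [5,3,1]
H [5,3,1]
F [5,3,4]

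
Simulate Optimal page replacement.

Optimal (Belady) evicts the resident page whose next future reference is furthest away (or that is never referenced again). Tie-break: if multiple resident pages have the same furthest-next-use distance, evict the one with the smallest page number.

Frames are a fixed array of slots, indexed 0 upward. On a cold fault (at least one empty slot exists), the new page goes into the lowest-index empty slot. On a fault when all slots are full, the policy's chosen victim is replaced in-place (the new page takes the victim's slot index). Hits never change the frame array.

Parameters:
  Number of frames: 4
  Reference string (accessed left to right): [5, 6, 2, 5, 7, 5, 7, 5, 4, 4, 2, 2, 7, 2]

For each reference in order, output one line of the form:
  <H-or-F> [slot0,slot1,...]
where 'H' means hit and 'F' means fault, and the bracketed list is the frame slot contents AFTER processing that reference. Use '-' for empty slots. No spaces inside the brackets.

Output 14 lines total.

F [5,-,-,-]
F [5,6,-,-]
F [5,6,2,-]
H [5,6,2,-]
F [5,6,2,7]
H [5,6,2,7]
H [5,6,2,7]
H [5,6,2,7]
F [4,6,2,7]
H [4,6,2,7]
H [4,6,2,7]
H [4,6,2,7]
H [4,6,2,7]
H [4,6,2,7]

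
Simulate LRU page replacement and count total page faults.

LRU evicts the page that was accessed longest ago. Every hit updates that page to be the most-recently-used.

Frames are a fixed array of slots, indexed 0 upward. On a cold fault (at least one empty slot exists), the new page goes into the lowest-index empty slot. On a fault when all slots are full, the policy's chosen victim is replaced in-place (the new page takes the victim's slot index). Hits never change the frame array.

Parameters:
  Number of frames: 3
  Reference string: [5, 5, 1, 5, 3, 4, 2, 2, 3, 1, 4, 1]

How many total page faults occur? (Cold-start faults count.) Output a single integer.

Answer: 7

Derivation:
Step 0: ref 5 → FAULT, frames=[5,-,-]
Step 1: ref 5 → HIT, frames=[5,-,-]
Step 2: ref 1 → FAULT, frames=[5,1,-]
Step 3: ref 5 → HIT, frames=[5,1,-]
Step 4: ref 3 → FAULT, frames=[5,1,3]
Step 5: ref 4 → FAULT (evict 1), frames=[5,4,3]
Step 6: ref 2 → FAULT (evict 5), frames=[2,4,3]
Step 7: ref 2 → HIT, frames=[2,4,3]
Step 8: ref 3 → HIT, frames=[2,4,3]
Step 9: ref 1 → FAULT (evict 4), frames=[2,1,3]
Step 10: ref 4 → FAULT (evict 2), frames=[4,1,3]
Step 11: ref 1 → HIT, frames=[4,1,3]
Total faults: 7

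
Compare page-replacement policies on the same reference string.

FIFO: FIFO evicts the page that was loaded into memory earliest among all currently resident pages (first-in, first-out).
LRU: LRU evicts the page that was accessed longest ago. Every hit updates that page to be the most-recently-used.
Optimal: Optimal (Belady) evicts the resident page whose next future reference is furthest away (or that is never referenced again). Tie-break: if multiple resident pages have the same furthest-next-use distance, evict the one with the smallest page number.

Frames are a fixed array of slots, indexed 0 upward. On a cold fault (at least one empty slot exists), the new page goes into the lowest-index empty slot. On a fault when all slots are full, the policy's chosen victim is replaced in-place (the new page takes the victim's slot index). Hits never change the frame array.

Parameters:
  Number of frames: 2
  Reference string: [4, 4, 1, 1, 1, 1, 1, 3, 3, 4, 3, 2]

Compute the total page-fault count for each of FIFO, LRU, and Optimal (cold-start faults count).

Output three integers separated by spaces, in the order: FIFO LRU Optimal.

Answer: 5 5 4

Derivation:
--- FIFO ---
  step 0: ref 4 -> FAULT, frames=[4,-] (faults so far: 1)
  step 1: ref 4 -> HIT, frames=[4,-] (faults so far: 1)
  step 2: ref 1 -> FAULT, frames=[4,1] (faults so far: 2)
  step 3: ref 1 -> HIT, frames=[4,1] (faults so far: 2)
  step 4: ref 1 -> HIT, frames=[4,1] (faults so far: 2)
  step 5: ref 1 -> HIT, frames=[4,1] (faults so far: 2)
  step 6: ref 1 -> HIT, frames=[4,1] (faults so far: 2)
  step 7: ref 3 -> FAULT, evict 4, frames=[3,1] (faults so far: 3)
  step 8: ref 3 -> HIT, frames=[3,1] (faults so far: 3)
  step 9: ref 4 -> FAULT, evict 1, frames=[3,4] (faults so far: 4)
  step 10: ref 3 -> HIT, frames=[3,4] (faults so far: 4)
  step 11: ref 2 -> FAULT, evict 3, frames=[2,4] (faults so far: 5)
  FIFO total faults: 5
--- LRU ---
  step 0: ref 4 -> FAULT, frames=[4,-] (faults so far: 1)
  step 1: ref 4 -> HIT, frames=[4,-] (faults so far: 1)
  step 2: ref 1 -> FAULT, frames=[4,1] (faults so far: 2)
  step 3: ref 1 -> HIT, frames=[4,1] (faults so far: 2)
  step 4: ref 1 -> HIT, frames=[4,1] (faults so far: 2)
  step 5: ref 1 -> HIT, frames=[4,1] (faults so far: 2)
  step 6: ref 1 -> HIT, frames=[4,1] (faults so far: 2)
  step 7: ref 3 -> FAULT, evict 4, frames=[3,1] (faults so far: 3)
  step 8: ref 3 -> HIT, frames=[3,1] (faults so far: 3)
  step 9: ref 4 -> FAULT, evict 1, frames=[3,4] (faults so far: 4)
  step 10: ref 3 -> HIT, frames=[3,4] (faults so far: 4)
  step 11: ref 2 -> FAULT, evict 4, frames=[3,2] (faults so far: 5)
  LRU total faults: 5
--- Optimal ---
  step 0: ref 4 -> FAULT, frames=[4,-] (faults so far: 1)
  step 1: ref 4 -> HIT, frames=[4,-] (faults so far: 1)
  step 2: ref 1 -> FAULT, frames=[4,1] (faults so far: 2)
  step 3: ref 1 -> HIT, frames=[4,1] (faults so far: 2)
  step 4: ref 1 -> HIT, frames=[4,1] (faults so far: 2)
  step 5: ref 1 -> HIT, frames=[4,1] (faults so far: 2)
  step 6: ref 1 -> HIT, frames=[4,1] (faults so far: 2)
  step 7: ref 3 -> FAULT, evict 1, frames=[4,3] (faults so far: 3)
  step 8: ref 3 -> HIT, frames=[4,3] (faults so far: 3)
  step 9: ref 4 -> HIT, frames=[4,3] (faults so far: 3)
  step 10: ref 3 -> HIT, frames=[4,3] (faults so far: 3)
  step 11: ref 2 -> FAULT, evict 3, frames=[4,2] (faults so far: 4)
  Optimal total faults: 4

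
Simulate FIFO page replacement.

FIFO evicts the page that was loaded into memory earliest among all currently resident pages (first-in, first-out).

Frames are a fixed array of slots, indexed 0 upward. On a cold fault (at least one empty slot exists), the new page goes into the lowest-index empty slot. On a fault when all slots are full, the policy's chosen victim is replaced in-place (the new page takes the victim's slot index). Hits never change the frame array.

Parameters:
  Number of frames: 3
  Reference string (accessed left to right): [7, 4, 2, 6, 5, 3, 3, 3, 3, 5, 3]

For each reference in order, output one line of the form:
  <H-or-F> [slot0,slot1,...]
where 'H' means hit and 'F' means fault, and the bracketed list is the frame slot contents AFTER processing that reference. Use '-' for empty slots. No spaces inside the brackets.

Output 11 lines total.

F [7,-,-]
F [7,4,-]
F [7,4,2]
F [6,4,2]
F [6,5,2]
F [6,5,3]
H [6,5,3]
H [6,5,3]
H [6,5,3]
H [6,5,3]
H [6,5,3]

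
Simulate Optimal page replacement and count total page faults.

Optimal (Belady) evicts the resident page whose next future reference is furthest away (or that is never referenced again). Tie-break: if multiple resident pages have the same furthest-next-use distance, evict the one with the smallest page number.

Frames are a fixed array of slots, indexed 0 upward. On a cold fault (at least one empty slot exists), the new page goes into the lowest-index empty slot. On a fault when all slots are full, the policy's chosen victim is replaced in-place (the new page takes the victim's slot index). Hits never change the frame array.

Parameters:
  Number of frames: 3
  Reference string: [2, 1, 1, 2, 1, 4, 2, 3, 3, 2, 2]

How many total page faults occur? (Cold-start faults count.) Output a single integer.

Step 0: ref 2 → FAULT, frames=[2,-,-]
Step 1: ref 1 → FAULT, frames=[2,1,-]
Step 2: ref 1 → HIT, frames=[2,1,-]
Step 3: ref 2 → HIT, frames=[2,1,-]
Step 4: ref 1 → HIT, frames=[2,1,-]
Step 5: ref 4 → FAULT, frames=[2,1,4]
Step 6: ref 2 → HIT, frames=[2,1,4]
Step 7: ref 3 → FAULT (evict 1), frames=[2,3,4]
Step 8: ref 3 → HIT, frames=[2,3,4]
Step 9: ref 2 → HIT, frames=[2,3,4]
Step 10: ref 2 → HIT, frames=[2,3,4]
Total faults: 4

Answer: 4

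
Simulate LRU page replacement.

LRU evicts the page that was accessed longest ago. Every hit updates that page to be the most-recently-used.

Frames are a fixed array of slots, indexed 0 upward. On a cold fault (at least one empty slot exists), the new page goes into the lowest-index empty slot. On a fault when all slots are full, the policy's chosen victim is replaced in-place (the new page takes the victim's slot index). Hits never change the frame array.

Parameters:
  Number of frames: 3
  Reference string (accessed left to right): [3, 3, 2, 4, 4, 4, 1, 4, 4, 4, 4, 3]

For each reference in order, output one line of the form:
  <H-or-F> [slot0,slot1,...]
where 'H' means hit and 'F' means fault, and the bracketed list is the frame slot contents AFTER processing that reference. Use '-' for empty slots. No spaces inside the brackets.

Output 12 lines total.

F [3,-,-]
H [3,-,-]
F [3,2,-]
F [3,2,4]
H [3,2,4]
H [3,2,4]
F [1,2,4]
H [1,2,4]
H [1,2,4]
H [1,2,4]
H [1,2,4]
F [1,3,4]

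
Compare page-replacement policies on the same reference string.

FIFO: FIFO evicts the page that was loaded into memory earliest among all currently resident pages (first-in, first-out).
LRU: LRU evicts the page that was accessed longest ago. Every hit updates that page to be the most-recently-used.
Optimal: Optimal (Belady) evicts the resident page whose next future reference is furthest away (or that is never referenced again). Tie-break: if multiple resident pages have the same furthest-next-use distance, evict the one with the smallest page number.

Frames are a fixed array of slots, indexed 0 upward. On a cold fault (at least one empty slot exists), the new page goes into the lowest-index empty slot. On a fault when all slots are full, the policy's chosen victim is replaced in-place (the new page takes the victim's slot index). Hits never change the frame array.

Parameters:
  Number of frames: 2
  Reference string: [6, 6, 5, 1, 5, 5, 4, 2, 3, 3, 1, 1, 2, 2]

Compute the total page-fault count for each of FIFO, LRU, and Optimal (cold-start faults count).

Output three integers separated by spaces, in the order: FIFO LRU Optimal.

Answer: 8 8 7

Derivation:
--- FIFO ---
  step 0: ref 6 -> FAULT, frames=[6,-] (faults so far: 1)
  step 1: ref 6 -> HIT, frames=[6,-] (faults so far: 1)
  step 2: ref 5 -> FAULT, frames=[6,5] (faults so far: 2)
  step 3: ref 1 -> FAULT, evict 6, frames=[1,5] (faults so far: 3)
  step 4: ref 5 -> HIT, frames=[1,5] (faults so far: 3)
  step 5: ref 5 -> HIT, frames=[1,5] (faults so far: 3)
  step 6: ref 4 -> FAULT, evict 5, frames=[1,4] (faults so far: 4)
  step 7: ref 2 -> FAULT, evict 1, frames=[2,4] (faults so far: 5)
  step 8: ref 3 -> FAULT, evict 4, frames=[2,3] (faults so far: 6)
  step 9: ref 3 -> HIT, frames=[2,3] (faults so far: 6)
  step 10: ref 1 -> FAULT, evict 2, frames=[1,3] (faults so far: 7)
  step 11: ref 1 -> HIT, frames=[1,3] (faults so far: 7)
  step 12: ref 2 -> FAULT, evict 3, frames=[1,2] (faults so far: 8)
  step 13: ref 2 -> HIT, frames=[1,2] (faults so far: 8)
  FIFO total faults: 8
--- LRU ---
  step 0: ref 6 -> FAULT, frames=[6,-] (faults so far: 1)
  step 1: ref 6 -> HIT, frames=[6,-] (faults so far: 1)
  step 2: ref 5 -> FAULT, frames=[6,5] (faults so far: 2)
  step 3: ref 1 -> FAULT, evict 6, frames=[1,5] (faults so far: 3)
  step 4: ref 5 -> HIT, frames=[1,5] (faults so far: 3)
  step 5: ref 5 -> HIT, frames=[1,5] (faults so far: 3)
  step 6: ref 4 -> FAULT, evict 1, frames=[4,5] (faults so far: 4)
  step 7: ref 2 -> FAULT, evict 5, frames=[4,2] (faults so far: 5)
  step 8: ref 3 -> FAULT, evict 4, frames=[3,2] (faults so far: 6)
  step 9: ref 3 -> HIT, frames=[3,2] (faults so far: 6)
  step 10: ref 1 -> FAULT, evict 2, frames=[3,1] (faults so far: 7)
  step 11: ref 1 -> HIT, frames=[3,1] (faults so far: 7)
  step 12: ref 2 -> FAULT, evict 3, frames=[2,1] (faults so far: 8)
  step 13: ref 2 -> HIT, frames=[2,1] (faults so far: 8)
  LRU total faults: 8
--- Optimal ---
  step 0: ref 6 -> FAULT, frames=[6,-] (faults so far: 1)
  step 1: ref 6 -> HIT, frames=[6,-] (faults so far: 1)
  step 2: ref 5 -> FAULT, frames=[6,5] (faults so far: 2)
  step 3: ref 1 -> FAULT, evict 6, frames=[1,5] (faults so far: 3)
  step 4: ref 5 -> HIT, frames=[1,5] (faults so far: 3)
  step 5: ref 5 -> HIT, frames=[1,5] (faults so far: 3)
  step 6: ref 4 -> FAULT, evict 5, frames=[1,4] (faults so far: 4)
  step 7: ref 2 -> FAULT, evict 4, frames=[1,2] (faults so far: 5)
  step 8: ref 3 -> FAULT, evict 2, frames=[1,3] (faults so far: 6)
  step 9: ref 3 -> HIT, frames=[1,3] (faults so far: 6)
  step 10: ref 1 -> HIT, frames=[1,3] (faults so far: 6)
  step 11: ref 1 -> HIT, frames=[1,3] (faults so far: 6)
  step 12: ref 2 -> FAULT, evict 1, frames=[2,3] (faults so far: 7)
  step 13: ref 2 -> HIT, frames=[2,3] (faults so far: 7)
  Optimal total faults: 7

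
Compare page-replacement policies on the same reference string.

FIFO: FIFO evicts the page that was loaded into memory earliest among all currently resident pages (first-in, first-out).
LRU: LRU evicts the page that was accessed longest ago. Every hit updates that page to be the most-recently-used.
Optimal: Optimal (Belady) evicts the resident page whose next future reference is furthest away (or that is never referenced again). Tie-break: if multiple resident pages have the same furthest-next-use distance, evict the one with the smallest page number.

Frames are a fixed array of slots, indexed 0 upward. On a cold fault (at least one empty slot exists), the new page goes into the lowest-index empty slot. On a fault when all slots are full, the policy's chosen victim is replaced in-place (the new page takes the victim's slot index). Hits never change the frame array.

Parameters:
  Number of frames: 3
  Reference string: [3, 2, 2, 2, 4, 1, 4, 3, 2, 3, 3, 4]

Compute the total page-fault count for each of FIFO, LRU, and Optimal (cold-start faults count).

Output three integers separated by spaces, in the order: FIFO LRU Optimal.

Answer: 7 6 5

Derivation:
--- FIFO ---
  step 0: ref 3 -> FAULT, frames=[3,-,-] (faults so far: 1)
  step 1: ref 2 -> FAULT, frames=[3,2,-] (faults so far: 2)
  step 2: ref 2 -> HIT, frames=[3,2,-] (faults so far: 2)
  step 3: ref 2 -> HIT, frames=[3,2,-] (faults so far: 2)
  step 4: ref 4 -> FAULT, frames=[3,2,4] (faults so far: 3)
  step 5: ref 1 -> FAULT, evict 3, frames=[1,2,4] (faults so far: 4)
  step 6: ref 4 -> HIT, frames=[1,2,4] (faults so far: 4)
  step 7: ref 3 -> FAULT, evict 2, frames=[1,3,4] (faults so far: 5)
  step 8: ref 2 -> FAULT, evict 4, frames=[1,3,2] (faults so far: 6)
  step 9: ref 3 -> HIT, frames=[1,3,2] (faults so far: 6)
  step 10: ref 3 -> HIT, frames=[1,3,2] (faults so far: 6)
  step 11: ref 4 -> FAULT, evict 1, frames=[4,3,2] (faults so far: 7)
  FIFO total faults: 7
--- LRU ---
  step 0: ref 3 -> FAULT, frames=[3,-,-] (faults so far: 1)
  step 1: ref 2 -> FAULT, frames=[3,2,-] (faults so far: 2)
  step 2: ref 2 -> HIT, frames=[3,2,-] (faults so far: 2)
  step 3: ref 2 -> HIT, frames=[3,2,-] (faults so far: 2)
  step 4: ref 4 -> FAULT, frames=[3,2,4] (faults so far: 3)
  step 5: ref 1 -> FAULT, evict 3, frames=[1,2,4] (faults so far: 4)
  step 6: ref 4 -> HIT, frames=[1,2,4] (faults so far: 4)
  step 7: ref 3 -> FAULT, evict 2, frames=[1,3,4] (faults so far: 5)
  step 8: ref 2 -> FAULT, evict 1, frames=[2,3,4] (faults so far: 6)
  step 9: ref 3 -> HIT, frames=[2,3,4] (faults so far: 6)
  step 10: ref 3 -> HIT, frames=[2,3,4] (faults so far: 6)
  step 11: ref 4 -> HIT, frames=[2,3,4] (faults so far: 6)
  LRU total faults: 6
--- Optimal ---
  step 0: ref 3 -> FAULT, frames=[3,-,-] (faults so far: 1)
  step 1: ref 2 -> FAULT, frames=[3,2,-] (faults so far: 2)
  step 2: ref 2 -> HIT, frames=[3,2,-] (faults so far: 2)
  step 3: ref 2 -> HIT, frames=[3,2,-] (faults so far: 2)
  step 4: ref 4 -> FAULT, frames=[3,2,4] (faults so far: 3)
  step 5: ref 1 -> FAULT, evict 2, frames=[3,1,4] (faults so far: 4)
  step 6: ref 4 -> HIT, frames=[3,1,4] (faults so far: 4)
  step 7: ref 3 -> HIT, frames=[3,1,4] (faults so far: 4)
  step 8: ref 2 -> FAULT, evict 1, frames=[3,2,4] (faults so far: 5)
  step 9: ref 3 -> HIT, frames=[3,2,4] (faults so far: 5)
  step 10: ref 3 -> HIT, frames=[3,2,4] (faults so far: 5)
  step 11: ref 4 -> HIT, frames=[3,2,4] (faults so far: 5)
  Optimal total faults: 5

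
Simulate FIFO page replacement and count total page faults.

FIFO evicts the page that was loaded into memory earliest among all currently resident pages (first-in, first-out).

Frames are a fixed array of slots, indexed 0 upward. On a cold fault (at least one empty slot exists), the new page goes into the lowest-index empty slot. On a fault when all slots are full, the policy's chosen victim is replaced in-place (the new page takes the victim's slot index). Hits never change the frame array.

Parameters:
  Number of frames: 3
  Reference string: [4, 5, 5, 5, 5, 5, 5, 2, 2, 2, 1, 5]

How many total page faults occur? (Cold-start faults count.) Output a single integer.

Answer: 4

Derivation:
Step 0: ref 4 → FAULT, frames=[4,-,-]
Step 1: ref 5 → FAULT, frames=[4,5,-]
Step 2: ref 5 → HIT, frames=[4,5,-]
Step 3: ref 5 → HIT, frames=[4,5,-]
Step 4: ref 5 → HIT, frames=[4,5,-]
Step 5: ref 5 → HIT, frames=[4,5,-]
Step 6: ref 5 → HIT, frames=[4,5,-]
Step 7: ref 2 → FAULT, frames=[4,5,2]
Step 8: ref 2 → HIT, frames=[4,5,2]
Step 9: ref 2 → HIT, frames=[4,5,2]
Step 10: ref 1 → FAULT (evict 4), frames=[1,5,2]
Step 11: ref 5 → HIT, frames=[1,5,2]
Total faults: 4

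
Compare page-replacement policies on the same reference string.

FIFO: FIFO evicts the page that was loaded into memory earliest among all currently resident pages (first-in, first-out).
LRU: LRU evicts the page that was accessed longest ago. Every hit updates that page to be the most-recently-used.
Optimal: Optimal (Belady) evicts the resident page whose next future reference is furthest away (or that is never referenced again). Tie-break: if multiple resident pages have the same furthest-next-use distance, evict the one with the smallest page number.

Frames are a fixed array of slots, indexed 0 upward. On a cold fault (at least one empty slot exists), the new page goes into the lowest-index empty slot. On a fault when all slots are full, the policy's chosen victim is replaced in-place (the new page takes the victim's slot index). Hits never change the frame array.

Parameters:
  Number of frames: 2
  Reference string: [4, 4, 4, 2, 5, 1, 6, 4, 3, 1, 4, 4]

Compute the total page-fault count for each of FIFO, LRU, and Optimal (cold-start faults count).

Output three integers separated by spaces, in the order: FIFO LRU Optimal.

--- FIFO ---
  step 0: ref 4 -> FAULT, frames=[4,-] (faults so far: 1)
  step 1: ref 4 -> HIT, frames=[4,-] (faults so far: 1)
  step 2: ref 4 -> HIT, frames=[4,-] (faults so far: 1)
  step 3: ref 2 -> FAULT, frames=[4,2] (faults so far: 2)
  step 4: ref 5 -> FAULT, evict 4, frames=[5,2] (faults so far: 3)
  step 5: ref 1 -> FAULT, evict 2, frames=[5,1] (faults so far: 4)
  step 6: ref 6 -> FAULT, evict 5, frames=[6,1] (faults so far: 5)
  step 7: ref 4 -> FAULT, evict 1, frames=[6,4] (faults so far: 6)
  step 8: ref 3 -> FAULT, evict 6, frames=[3,4] (faults so far: 7)
  step 9: ref 1 -> FAULT, evict 4, frames=[3,1] (faults so far: 8)
  step 10: ref 4 -> FAULT, evict 3, frames=[4,1] (faults so far: 9)
  step 11: ref 4 -> HIT, frames=[4,1] (faults so far: 9)
  FIFO total faults: 9
--- LRU ---
  step 0: ref 4 -> FAULT, frames=[4,-] (faults so far: 1)
  step 1: ref 4 -> HIT, frames=[4,-] (faults so far: 1)
  step 2: ref 4 -> HIT, frames=[4,-] (faults so far: 1)
  step 3: ref 2 -> FAULT, frames=[4,2] (faults so far: 2)
  step 4: ref 5 -> FAULT, evict 4, frames=[5,2] (faults so far: 3)
  step 5: ref 1 -> FAULT, evict 2, frames=[5,1] (faults so far: 4)
  step 6: ref 6 -> FAULT, evict 5, frames=[6,1] (faults so far: 5)
  step 7: ref 4 -> FAULT, evict 1, frames=[6,4] (faults so far: 6)
  step 8: ref 3 -> FAULT, evict 6, frames=[3,4] (faults so far: 7)
  step 9: ref 1 -> FAULT, evict 4, frames=[3,1] (faults so far: 8)
  step 10: ref 4 -> FAULT, evict 3, frames=[4,1] (faults so far: 9)
  step 11: ref 4 -> HIT, frames=[4,1] (faults so far: 9)
  LRU total faults: 9
--- Optimal ---
  step 0: ref 4 -> FAULT, frames=[4,-] (faults so far: 1)
  step 1: ref 4 -> HIT, frames=[4,-] (faults so far: 1)
  step 2: ref 4 -> HIT, frames=[4,-] (faults so far: 1)
  step 3: ref 2 -> FAULT, frames=[4,2] (faults so far: 2)
  step 4: ref 5 -> FAULT, evict 2, frames=[4,5] (faults so far: 3)
  step 5: ref 1 -> FAULT, evict 5, frames=[4,1] (faults so far: 4)
  step 6: ref 6 -> FAULT, evict 1, frames=[4,6] (faults so far: 5)
  step 7: ref 4 -> HIT, frames=[4,6] (faults so far: 5)
  step 8: ref 3 -> FAULT, evict 6, frames=[4,3] (faults so far: 6)
  step 9: ref 1 -> FAULT, evict 3, frames=[4,1] (faults so far: 7)
  step 10: ref 4 -> HIT, frames=[4,1] (faults so far: 7)
  step 11: ref 4 -> HIT, frames=[4,1] (faults so far: 7)
  Optimal total faults: 7

Answer: 9 9 7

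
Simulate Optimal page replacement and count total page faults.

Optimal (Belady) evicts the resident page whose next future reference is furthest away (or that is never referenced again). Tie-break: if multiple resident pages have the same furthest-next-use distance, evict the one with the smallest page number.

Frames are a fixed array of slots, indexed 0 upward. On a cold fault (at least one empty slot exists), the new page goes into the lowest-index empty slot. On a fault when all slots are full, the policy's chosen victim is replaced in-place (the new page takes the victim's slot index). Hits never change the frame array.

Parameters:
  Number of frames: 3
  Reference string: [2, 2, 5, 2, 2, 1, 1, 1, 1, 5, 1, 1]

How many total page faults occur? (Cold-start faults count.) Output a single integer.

Step 0: ref 2 → FAULT, frames=[2,-,-]
Step 1: ref 2 → HIT, frames=[2,-,-]
Step 2: ref 5 → FAULT, frames=[2,5,-]
Step 3: ref 2 → HIT, frames=[2,5,-]
Step 4: ref 2 → HIT, frames=[2,5,-]
Step 5: ref 1 → FAULT, frames=[2,5,1]
Step 6: ref 1 → HIT, frames=[2,5,1]
Step 7: ref 1 → HIT, frames=[2,5,1]
Step 8: ref 1 → HIT, frames=[2,5,1]
Step 9: ref 5 → HIT, frames=[2,5,1]
Step 10: ref 1 → HIT, frames=[2,5,1]
Step 11: ref 1 → HIT, frames=[2,5,1]
Total faults: 3

Answer: 3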